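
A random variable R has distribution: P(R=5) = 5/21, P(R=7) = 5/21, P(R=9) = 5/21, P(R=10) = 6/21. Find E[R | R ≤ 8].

P(R ≤ 8) = 10/21.
Σ over the event: 5·5/21 + 7·5/21 = 20/7.
E[R | R ≤ 8] = (20/7) / (10/21) = 6.

6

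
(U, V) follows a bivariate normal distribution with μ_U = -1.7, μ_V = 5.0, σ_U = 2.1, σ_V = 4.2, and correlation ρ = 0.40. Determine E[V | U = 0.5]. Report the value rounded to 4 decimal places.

For a bivariate normal, E[V | U=x] = μ_V + ρ·(σ_V/σ_U)·(x − μ_U).
E[V | U=0.5] = 5.0 + (0.40)·(4.2/2.1)·(0.5 − (-1.7)) = 5.0 + (0.8)·(2.2) = 6.7600.

6.7600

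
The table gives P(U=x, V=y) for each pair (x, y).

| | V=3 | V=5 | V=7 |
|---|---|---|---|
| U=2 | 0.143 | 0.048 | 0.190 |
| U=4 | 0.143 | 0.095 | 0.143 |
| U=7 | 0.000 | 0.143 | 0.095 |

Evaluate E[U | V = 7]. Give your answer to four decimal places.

3.7780

P(V = 7) = 0.428.
Σ U·P over the event = 2·(0.190) + 4·(0.143) + 7·(0.095) = 1.617.
E[U | V = 7] = (1.617) / (0.428) = 3.7780.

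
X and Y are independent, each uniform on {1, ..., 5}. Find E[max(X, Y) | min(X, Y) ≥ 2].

33/8

P(min(X, Y) ≥ 2) = 16/25.
Summing max(X,Y)·P(x,y) over outcomes with min(X, Y) ≥ 2 gives 66/25.
E[max(X, Y) | min(X, Y) ≥ 2] = (66/25) / (16/25) = 33/8.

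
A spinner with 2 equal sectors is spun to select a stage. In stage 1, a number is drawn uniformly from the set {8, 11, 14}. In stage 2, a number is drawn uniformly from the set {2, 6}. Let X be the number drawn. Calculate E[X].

E[X | stage 1] = (8+11+14)/3 = 11.
E[X | stage 2] = (2+6)/2 = 4.
By the law of total expectation,
E[X] = (1/2)·(11) + (1/2)·(4) = 15/2.

15/2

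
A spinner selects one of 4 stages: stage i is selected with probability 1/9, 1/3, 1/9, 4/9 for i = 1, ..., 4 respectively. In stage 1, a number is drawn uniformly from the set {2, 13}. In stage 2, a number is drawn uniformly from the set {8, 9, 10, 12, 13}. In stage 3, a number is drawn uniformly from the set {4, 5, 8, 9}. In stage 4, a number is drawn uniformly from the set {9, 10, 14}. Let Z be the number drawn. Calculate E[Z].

446/45

E[Z | stage 1] = (2+13)/2 = 15/2.
E[Z | stage 2] = (8+9+10+12+13)/5 = 52/5.
E[Z | stage 3] = (4+5+8+9)/4 = 13/2.
E[Z | stage 4] = (9+10+14)/3 = 11.
E[Z] = (1/9)·(15/2) + (1/3)·(52/5) + (1/9)·(13/2) + (4/9)·(11) = 446/45.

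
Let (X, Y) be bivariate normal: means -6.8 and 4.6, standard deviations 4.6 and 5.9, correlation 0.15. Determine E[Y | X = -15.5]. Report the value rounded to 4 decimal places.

2.9262

E[Y | X=x] = μ_Y + ρ(σ_Y/σ_X)(x − μ_X) for jointly normal variables.
E[Y | X=-15.5] = 4.6 + (0.15)·(5.9/4.6)·(-15.5 − (-6.8)) = 4.6 + (0.19239)·(-8.7) = 2.9262.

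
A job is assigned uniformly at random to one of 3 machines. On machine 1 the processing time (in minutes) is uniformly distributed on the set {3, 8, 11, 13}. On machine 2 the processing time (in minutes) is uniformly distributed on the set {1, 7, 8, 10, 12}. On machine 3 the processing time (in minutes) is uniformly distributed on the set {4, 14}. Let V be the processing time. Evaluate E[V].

169/20

E[V | machine 1] = (3+8+11+13)/4 = 35/4.
E[V | machine 2] = (1+7+8+10+12)/5 = 38/5.
E[V | machine 3] = (4+14)/2 = 9.
E[V] = (1/3)·(35/4) + (1/3)·(38/5) + (1/3)·(9) = 169/20.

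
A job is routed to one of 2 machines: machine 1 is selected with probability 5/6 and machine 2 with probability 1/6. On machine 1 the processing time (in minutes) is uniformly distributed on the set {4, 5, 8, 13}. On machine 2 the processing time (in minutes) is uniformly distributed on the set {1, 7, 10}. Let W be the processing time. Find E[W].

29/4

E[W | machine 1] = (4+5+8+13)/4 = 15/2.
E[W | machine 2] = (1+7+10)/3 = 6.
By the law of total expectation,
E[W] = (5/6)·(15/2) + (1/6)·(6) = 29/4.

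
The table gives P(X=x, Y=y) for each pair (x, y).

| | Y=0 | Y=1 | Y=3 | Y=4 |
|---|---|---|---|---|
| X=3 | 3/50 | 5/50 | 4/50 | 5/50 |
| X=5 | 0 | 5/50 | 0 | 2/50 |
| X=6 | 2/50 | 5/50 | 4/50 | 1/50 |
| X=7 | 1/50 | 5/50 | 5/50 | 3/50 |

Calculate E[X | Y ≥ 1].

57/11

P(Y ≥ 1) = 22/25.
Summing X·P(X=x,Y=y) over the conditioning event gives 114/25.
E[X | Y ≥ 1] = (114/25) / (22/25) = 57/11.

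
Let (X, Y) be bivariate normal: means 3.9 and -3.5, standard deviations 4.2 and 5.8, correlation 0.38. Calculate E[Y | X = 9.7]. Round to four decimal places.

The regression of Y on X has slope ρ·σ_Y/σ_X and passes through (μ_X, μ_Y).
E[Y | X=9.7] = -3.5 + (0.38)·(5.8/4.2)·(9.7 − (3.9)) = -3.5 + (0.52476)·(5.8) = -0.4564.

-0.4564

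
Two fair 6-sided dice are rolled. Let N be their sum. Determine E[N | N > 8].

P(N > 8) = 5/18.
Σ over the event: 9·1/9 + 10·1/12 + 11·1/18 + 12·1/36 = 25/9.
E[N | N > 8] = (25/9) / (5/18) = 10.

10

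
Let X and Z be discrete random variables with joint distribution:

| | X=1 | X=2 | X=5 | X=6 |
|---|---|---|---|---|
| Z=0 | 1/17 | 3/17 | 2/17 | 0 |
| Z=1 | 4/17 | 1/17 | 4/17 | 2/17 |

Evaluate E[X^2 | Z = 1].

180/11

P(Z = 1) = 11/17.
Σ X^2·P over the event = 1·(4/17) + 4·(1/17) + 25·(4/17) + 36·(2/17) = 180/17.
E[X^2 | Z = 1] = (180/17) / (11/17) = 180/11.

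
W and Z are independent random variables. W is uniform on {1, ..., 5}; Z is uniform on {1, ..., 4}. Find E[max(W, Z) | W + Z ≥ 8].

Outcomes with W + Z ≥ 8: (4,4), (5,3), (5,4), each with probability 1/20.
E[max(W, Z) | W + Z ≥ 8] = (4 + 5 + 5) / 3 = 14/3.

14/3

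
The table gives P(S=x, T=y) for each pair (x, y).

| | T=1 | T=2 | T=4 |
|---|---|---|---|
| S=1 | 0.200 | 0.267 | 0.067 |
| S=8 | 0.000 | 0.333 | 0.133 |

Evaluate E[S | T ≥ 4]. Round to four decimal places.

5.6550

P(T ≥ 4) = 0.200.
Σ S·P over the event = 1·(0.067) + 8·(0.133) = 1.131.
E[S | T ≥ 4] = (1.131) / (0.200) = 5.6550.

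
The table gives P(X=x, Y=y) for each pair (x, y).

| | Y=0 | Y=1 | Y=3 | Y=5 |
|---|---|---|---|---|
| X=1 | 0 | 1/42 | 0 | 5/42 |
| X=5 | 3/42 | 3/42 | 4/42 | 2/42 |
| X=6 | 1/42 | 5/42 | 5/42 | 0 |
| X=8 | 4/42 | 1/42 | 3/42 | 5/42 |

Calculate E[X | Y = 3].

37/6

P(Y = 3) = 2/7.
Σ X·P over the event = 5·(4/42) + 6·(5/42) + 8·(3/42) = 37/21.
E[X | Y = 3] = (37/21) / (2/7) = 37/6.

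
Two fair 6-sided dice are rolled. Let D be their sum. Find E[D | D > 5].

P(D > 5) = 13/18.
Σ over the event: 6·5/36 + 7·1/6 + 8·5/36 + 9·1/9 + 10·1/12 + 11·1/18 + 12·1/36 = 53/9.
E[D | D > 5] = (53/9) / (13/18) = 106/13.

106/13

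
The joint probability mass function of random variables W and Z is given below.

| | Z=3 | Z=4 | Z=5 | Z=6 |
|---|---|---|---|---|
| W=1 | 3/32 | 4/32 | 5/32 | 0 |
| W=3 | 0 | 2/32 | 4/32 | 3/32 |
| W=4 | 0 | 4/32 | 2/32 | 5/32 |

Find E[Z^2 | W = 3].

P(W = 3) = 9/32.
Σ Z^2·P over the event = 16·(2/32) + 25·(4/32) + 36·(3/32) = 15/2.
E[Z^2 | W = 3] = (15/2) / (9/32) = 80/3.

80/3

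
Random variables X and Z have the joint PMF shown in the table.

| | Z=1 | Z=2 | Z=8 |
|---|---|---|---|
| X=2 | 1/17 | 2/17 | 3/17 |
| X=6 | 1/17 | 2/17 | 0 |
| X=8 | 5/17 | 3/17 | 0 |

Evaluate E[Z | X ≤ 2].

29/6

P(X ≤ 2) = 6/17.
Summing Z·P(X=x,Z=y) over the conditioning event gives 29/17.
E[Z | X ≤ 2] = (29/17) / (6/17) = 29/6.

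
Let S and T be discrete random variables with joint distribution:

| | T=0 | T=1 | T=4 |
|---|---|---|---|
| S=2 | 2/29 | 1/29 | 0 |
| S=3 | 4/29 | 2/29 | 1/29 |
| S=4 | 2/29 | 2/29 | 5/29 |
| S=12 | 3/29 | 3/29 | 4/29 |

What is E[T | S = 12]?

19/10

P(S = 12) = 10/29.
Σ T·P over the event = 0·(3/29) + 1·(3/29) + 4·(4/29) = 19/29.
E[T | S = 12] = (19/29) / (10/29) = 19/10.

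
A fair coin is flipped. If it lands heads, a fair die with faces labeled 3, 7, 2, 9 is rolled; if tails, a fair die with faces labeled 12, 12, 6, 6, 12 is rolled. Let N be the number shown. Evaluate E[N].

E[N | heads] = (3+7+2+9)/4 = 21/4.
E[N | tails] = (12+12+6+6+12)/5 = 48/5.
E[N] = (1/2)·(21/4) + (1/2)·(48/5) = 297/40.

297/40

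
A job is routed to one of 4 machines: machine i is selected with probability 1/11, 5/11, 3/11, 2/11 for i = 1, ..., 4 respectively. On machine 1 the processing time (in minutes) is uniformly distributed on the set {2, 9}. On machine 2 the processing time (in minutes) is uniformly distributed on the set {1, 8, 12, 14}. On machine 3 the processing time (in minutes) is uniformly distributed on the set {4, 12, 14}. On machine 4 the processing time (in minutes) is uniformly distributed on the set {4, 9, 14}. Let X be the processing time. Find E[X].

E[X | machine 1] = (2+9)/2 = 11/2.
E[X | machine 2] = (1+8+12+14)/4 = 35/4.
E[X | machine 3] = (4+12+14)/3 = 10.
E[X | machine 4] = (4+9+14)/3 = 9.
By the law of total expectation,
E[X] = (1/11)·(11/2) + (5/11)·(35/4) + (3/11)·(10) + (2/11)·(9) = 389/44.

389/44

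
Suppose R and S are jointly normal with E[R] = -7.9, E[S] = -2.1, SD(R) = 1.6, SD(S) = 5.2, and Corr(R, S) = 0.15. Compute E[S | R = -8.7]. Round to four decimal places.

-2.4900

For a bivariate normal, E[S | R=x] = μ_S + ρ·(σ_S/σ_R)·(x − μ_R).
E[S | R=-8.7] = -2.1 + (0.15)·(5.2/1.6)·(-8.7 − (-7.9)) = -2.1 + (0.4875)·(-0.8) = -2.4900.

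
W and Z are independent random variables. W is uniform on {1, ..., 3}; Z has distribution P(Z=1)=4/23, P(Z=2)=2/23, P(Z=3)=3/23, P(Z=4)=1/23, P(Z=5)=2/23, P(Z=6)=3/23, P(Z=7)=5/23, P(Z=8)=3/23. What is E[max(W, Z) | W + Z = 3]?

P(W + Z = 3) = 2/23.
Summing max(W,Z)·P(x,y) over outcomes with W + Z = 3 gives 4/23.
E[max(W, Z) | W + Z = 3] = (4/23) / (2/23) = 2.

2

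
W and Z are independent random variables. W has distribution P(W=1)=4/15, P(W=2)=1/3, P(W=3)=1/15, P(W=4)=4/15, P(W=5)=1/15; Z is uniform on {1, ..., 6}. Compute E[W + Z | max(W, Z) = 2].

P(max(W, Z) = 2) = 7/45.
Summing (W+Z)·P(x,y) over outcomes with max(W, Z) = 2 gives 47/90.
E[W + Z | max(W, Z) = 2] = (47/90) / (7/45) = 47/14.

47/14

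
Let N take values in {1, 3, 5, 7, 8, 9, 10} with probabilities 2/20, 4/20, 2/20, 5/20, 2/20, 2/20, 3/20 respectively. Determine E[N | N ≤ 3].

P(N ≤ 3) = 3/10.
Σ over the event: 1·1/10 + 3·1/5 = 7/10.
E[N | N ≤ 3] = (7/10) / (3/10) = 7/3.

7/3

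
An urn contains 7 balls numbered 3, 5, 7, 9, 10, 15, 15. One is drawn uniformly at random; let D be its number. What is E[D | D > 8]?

P(D > 8) = 4/7.
Σ over the event: 9·1/7 + 10·1/7 + 15·2/7 = 7.
E[D | D > 8] = (7) / (4/7) = 49/4.

49/4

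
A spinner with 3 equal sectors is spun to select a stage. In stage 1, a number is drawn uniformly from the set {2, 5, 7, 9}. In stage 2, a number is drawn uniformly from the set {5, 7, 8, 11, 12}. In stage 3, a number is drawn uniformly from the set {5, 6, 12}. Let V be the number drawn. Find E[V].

1321/180

E[V | stage 1] = (2+5+7+9)/4 = 23/4.
E[V | stage 2] = (5+7+8+11+12)/5 = 43/5.
E[V | stage 3] = (5+6+12)/3 = 23/3.
E[V] = (1/3)·(23/4) + (1/3)·(43/5) + (1/3)·(23/3) = 1321/180.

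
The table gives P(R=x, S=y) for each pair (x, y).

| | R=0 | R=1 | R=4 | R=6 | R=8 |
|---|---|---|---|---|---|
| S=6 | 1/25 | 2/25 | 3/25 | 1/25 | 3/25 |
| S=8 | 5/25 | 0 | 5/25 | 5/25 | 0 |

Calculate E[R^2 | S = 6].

139/5

P(S = 6) = 2/5.
Σ R^2·P over the event = 0·(1/25) + 1·(2/25) + 16·(3/25) + 36·(1/25) + 64·(3/25) = 278/25.
E[R^2 | S = 6] = (278/25) / (2/5) = 139/5.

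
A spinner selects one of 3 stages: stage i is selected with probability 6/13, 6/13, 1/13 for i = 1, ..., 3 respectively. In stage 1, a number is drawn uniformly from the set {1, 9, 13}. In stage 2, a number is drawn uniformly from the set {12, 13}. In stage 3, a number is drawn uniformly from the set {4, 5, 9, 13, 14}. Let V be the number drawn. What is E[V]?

10

E[V | stage 1] = (1+9+13)/3 = 23/3.
E[V | stage 2] = (12+13)/2 = 25/2.
E[V | stage 3] = (4+5+9+13+14)/5 = 9.
E[V] = (6/13)·(23/3) + (6/13)·(25/2) + (1/13)·(9) = 10.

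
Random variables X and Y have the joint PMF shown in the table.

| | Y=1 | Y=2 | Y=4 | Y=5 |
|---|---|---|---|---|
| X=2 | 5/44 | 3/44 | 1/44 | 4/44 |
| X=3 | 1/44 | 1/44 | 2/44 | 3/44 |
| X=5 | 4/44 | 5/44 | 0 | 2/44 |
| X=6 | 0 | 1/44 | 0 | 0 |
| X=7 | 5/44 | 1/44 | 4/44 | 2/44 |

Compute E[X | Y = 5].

P(Y = 5) = 1/4.
Σ X·P over the event = 2·(4/44) + 3·(3/44) + 5·(2/44) + 7·(2/44) = 41/44.
E[X | Y = 5] = (41/44) / (1/4) = 41/11.

41/11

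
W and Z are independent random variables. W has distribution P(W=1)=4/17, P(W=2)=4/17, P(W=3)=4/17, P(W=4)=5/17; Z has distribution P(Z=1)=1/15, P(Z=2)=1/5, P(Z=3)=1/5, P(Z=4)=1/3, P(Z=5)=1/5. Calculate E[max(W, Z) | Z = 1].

44/17

P(Z = 1) = 1/15.
Summing max(W,Z)·P(x,y) over outcomes with Z = 1 gives 44/255.
E[max(W, Z) | Z = 1] = (44/255) / (1/15) = 44/17.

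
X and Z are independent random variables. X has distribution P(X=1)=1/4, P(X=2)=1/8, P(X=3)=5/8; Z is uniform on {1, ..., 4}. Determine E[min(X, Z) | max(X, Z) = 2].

P(max(X, Z) = 2) = 1/8.
Summing min(X,Z)·P(x,y) over outcomes with max(X, Z) = 2 gives 5/32.
E[min(X, Z) | max(X, Z) = 2] = (5/32) / (1/8) = 5/4.

5/4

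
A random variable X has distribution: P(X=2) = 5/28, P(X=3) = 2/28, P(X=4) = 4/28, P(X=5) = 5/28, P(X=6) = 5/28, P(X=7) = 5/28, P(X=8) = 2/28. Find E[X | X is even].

9/2

P(X is even) = 4/7.
Σ over the event: 2·5/28 + 4·1/7 + 6·5/28 + 8·1/14 = 18/7.
E[X | X is even] = (18/7) / (4/7) = 9/2.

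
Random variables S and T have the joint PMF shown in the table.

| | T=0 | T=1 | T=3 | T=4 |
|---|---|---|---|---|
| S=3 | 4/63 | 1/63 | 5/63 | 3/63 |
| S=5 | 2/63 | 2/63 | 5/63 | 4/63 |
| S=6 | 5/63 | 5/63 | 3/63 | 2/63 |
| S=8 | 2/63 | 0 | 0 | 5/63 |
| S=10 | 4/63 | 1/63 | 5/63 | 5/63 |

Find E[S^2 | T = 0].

794/17

P(T = 0) = 17/63.
Σ S^2·P over the event = 9·(4/63) + 25·(2/63) + 36·(5/63) + 64·(2/63) + 100·(4/63) = 794/63.
E[S^2 | T = 0] = (794/63) / (17/63) = 794/17.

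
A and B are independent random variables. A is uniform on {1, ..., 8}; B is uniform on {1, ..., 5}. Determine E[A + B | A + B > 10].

Outcomes with A + B > 10: (6,5), (7,4), (7,5), (8,3), (8,4), (8,5), each with probability 1/40.
E[A + B | A + B > 10] = (11 + 11 + 12 + 11 + 12 + 13) / 6 = 35/3.

35/3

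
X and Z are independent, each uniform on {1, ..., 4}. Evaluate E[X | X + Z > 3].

P(X + Z > 3) = 13/16.
Summing X·P(x,y) over outcomes with X + Z > 3 gives 9/4.
E[X | X + Z > 3] = (9/4) / (13/16) = 36/13.

36/13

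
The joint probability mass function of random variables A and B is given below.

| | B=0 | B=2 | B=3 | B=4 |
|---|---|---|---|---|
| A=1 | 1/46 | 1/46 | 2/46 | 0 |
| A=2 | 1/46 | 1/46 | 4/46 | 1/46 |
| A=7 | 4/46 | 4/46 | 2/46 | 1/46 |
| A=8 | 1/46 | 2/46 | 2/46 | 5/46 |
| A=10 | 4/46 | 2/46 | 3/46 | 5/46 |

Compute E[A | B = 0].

P(B = 0) = 11/46.
Σ A·P over the event = 1·(1/46) + 2·(1/46) + 7·(4/46) + 8·(1/46) + 10·(4/46) = 79/46.
E[A | B = 0] = (79/46) / (11/46) = 79/11.

79/11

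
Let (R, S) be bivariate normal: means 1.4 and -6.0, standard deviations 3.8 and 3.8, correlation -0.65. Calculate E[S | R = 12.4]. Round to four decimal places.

-13.1500

For a bivariate normal, E[S | R=x] = μ_S + ρ·(σ_S/σ_R)·(x − μ_R).
E[S | R=12.4] = -6.0 + (-0.65)·(3.8/3.8)·(12.4 − (1.4)) = -6.0 + (-0.65)·(11) = -13.1500.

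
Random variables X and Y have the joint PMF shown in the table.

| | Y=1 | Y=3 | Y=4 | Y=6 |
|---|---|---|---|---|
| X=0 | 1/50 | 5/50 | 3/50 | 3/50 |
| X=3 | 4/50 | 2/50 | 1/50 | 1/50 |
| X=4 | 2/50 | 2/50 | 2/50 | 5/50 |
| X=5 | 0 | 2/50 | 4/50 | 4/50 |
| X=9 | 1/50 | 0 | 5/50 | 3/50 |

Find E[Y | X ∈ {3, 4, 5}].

112/29

P(X ∈ {3, 4, 5}) = 29/50.
Summing Y·P(X=x,Y=y) over the conditioning event gives 56/25.
E[Y | X ∈ {3, 4, 5}] = (56/25) / (29/50) = 112/29.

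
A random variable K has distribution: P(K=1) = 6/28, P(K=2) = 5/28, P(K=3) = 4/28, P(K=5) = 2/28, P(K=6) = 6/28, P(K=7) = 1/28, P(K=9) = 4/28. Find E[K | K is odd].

P(K is odd) = 17/28.
Σ over the event: 1·3/14 + 3·1/7 + 5·1/14 + 7·1/28 + 9·1/7 = 71/28.
E[K | K is odd] = (71/28) / (17/28) = 71/17.

71/17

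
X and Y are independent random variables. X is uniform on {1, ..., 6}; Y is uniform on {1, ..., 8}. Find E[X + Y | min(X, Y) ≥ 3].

P(min(X, Y) ≥ 3) = 1/2.
Summing (X+Y)·P(x,y) over outcomes with min(X, Y) ≥ 3 gives 5.
E[X + Y | min(X, Y) ≥ 3] = (5) / (1/2) = 10.

10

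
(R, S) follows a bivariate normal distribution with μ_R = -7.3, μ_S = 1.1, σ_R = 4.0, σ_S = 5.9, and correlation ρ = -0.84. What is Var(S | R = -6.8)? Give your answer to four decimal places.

10.2481

For a bivariate normal, Var(S | R=x) = σ_S²(1 − ρ²).
Var(S | R=-6.8) = (5.9)²·(1 − (-0.84)²) = 34.81·0.2944 = 10.2481.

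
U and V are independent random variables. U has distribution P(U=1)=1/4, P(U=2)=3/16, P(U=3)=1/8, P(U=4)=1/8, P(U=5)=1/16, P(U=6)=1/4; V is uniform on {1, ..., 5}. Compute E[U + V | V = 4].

117/16

P(V = 4) = 1/5.
Summing (U+V)·P(x,y) over outcomes with V = 4 gives 117/80.
E[U + V | V = 4] = (117/80) / (1/5) = 117/16.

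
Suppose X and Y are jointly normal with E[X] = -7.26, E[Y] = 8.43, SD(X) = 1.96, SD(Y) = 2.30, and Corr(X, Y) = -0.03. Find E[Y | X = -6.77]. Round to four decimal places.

For a bivariate normal, E[Y | X=x] = μ_Y + ρ·(σ_Y/σ_X)·(x − μ_X).
E[Y | X=-6.77] = 8.43 + (-0.03)·(2.30/1.96)·(-6.77 − (-7.26)) = 8.43 + (-0.035204)·(0.49) = 8.4128.

8.4128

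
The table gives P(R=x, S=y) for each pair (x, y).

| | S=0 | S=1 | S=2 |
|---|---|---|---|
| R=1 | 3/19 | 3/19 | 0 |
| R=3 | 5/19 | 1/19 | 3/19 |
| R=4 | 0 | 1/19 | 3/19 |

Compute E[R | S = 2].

7/2

P(S = 2) = 6/19.
Σ R·P over the event = 3·(3/19) + 4·(3/19) = 21/19.
E[R | S = 2] = (21/19) / (6/19) = 7/2.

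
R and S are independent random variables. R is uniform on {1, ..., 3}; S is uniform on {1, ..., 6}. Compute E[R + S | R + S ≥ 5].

P(R + S ≥ 5) = 2/3.
Summing (R+S)·P(x,y) over outcomes with R + S ≥ 5 gives 79/18.
E[R + S | R + S ≥ 5] = (79/18) / (2/3) = 79/12.

79/12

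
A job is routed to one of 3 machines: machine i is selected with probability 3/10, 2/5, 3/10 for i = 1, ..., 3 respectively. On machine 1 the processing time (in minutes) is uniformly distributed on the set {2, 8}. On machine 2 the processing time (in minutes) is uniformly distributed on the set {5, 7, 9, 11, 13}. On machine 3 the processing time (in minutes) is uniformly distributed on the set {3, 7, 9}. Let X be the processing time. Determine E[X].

7

E[X | machine 1] = (2+8)/2 = 5.
E[X | machine 2] = (5+7+9+11+13)/5 = 9.
E[X | machine 3] = (3+7+9)/3 = 19/3.
By the law of total expectation,
E[X] = (3/10)·(5) + (2/5)·(9) + (3/10)·(19/3) = 7.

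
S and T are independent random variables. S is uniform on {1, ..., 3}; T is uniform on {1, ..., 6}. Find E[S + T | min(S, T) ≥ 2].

P(min(S, T) ≥ 2) = 5/9.
Summing (S+T)·P(x,y) over outcomes with min(S, T) ≥ 2 gives 65/18.
E[S + T | min(S, T) ≥ 2] = (65/18) / (5/9) = 13/2.

13/2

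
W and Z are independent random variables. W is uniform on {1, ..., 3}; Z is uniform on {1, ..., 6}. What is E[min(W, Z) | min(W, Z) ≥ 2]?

12/5

Outcomes with min(W, Z) ≥ 2: (2,2), (2,3), (2,4), (2,5), (2,6), (3,2), (3,3), (3,4), (3,5), (3,6), each with probability 1/18.
E[min(W, Z) | min(W, Z) ≥ 2] = (2 + 2 + 2 + 2 + 2 + 2 + 3 + 3 + 3 + 3) / 10 = 12/5.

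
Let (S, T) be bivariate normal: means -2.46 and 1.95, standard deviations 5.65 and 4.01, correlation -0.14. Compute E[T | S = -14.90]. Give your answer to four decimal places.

3.1861

For a bivariate normal, E[T | S=x] = μ_T + ρ·(σ_T/σ_S)·(x − μ_S).
E[T | S=-14.90] = 1.95 + (-0.14)·(4.01/5.65)·(-14.90 − (-2.46)) = 1.95 + (-0.099363)·(-12.44) = 3.1861.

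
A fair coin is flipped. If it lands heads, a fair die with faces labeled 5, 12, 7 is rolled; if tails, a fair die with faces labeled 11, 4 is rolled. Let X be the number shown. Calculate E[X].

E[X | heads] = (5+12+7)/3 = 8.
E[X | tails] = (11+4)/2 = 15/2.
E[X] = (1/2)·(8) + (1/2)·(15/2) = 31/4.

31/4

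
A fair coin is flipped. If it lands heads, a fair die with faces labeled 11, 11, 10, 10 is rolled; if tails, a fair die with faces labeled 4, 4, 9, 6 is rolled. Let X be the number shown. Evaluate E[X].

65/8

E[X | heads] = (11+11+10+10)/4 = 21/2.
E[X | tails] = (4+4+9+6)/4 = 23/4.
By the law of total expectation,
E[X] = (1/2)·(21/2) + (1/2)·(23/4) = 65/8.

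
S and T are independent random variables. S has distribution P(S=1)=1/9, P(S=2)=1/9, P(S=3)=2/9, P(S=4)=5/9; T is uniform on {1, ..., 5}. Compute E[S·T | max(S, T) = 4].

59/6

P(max(S, T) = 4) = 8/15.
Summing ST·P(x,y) over outcomes with max(S, T) = 4 gives 236/45.
E[S·T | max(S, T) = 4] = (236/45) / (8/15) = 59/6.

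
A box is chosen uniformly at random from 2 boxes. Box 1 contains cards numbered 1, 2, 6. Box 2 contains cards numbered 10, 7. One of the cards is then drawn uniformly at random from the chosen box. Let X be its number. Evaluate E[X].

E[X | box 1] = (1+2+6)/3 = 3.
E[X | box 2] = (10+7)/2 = 17/2.
By the law of total expectation,
E[X] = (1/2)·(3) + (1/2)·(17/2) = 23/4.

23/4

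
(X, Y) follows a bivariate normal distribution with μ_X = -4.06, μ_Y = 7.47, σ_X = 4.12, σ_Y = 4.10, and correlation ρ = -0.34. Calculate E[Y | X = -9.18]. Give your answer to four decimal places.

9.2023

For a bivariate normal, E[Y | X=x] = μ_Y + ρ·(σ_Y/σ_X)·(x − μ_X).
E[Y | X=-9.18] = 7.47 + (-0.34)·(4.10/4.12)·(-9.18 − (-4.06)) = 7.47 + (-0.3383495)·(-5.12) = 9.2023.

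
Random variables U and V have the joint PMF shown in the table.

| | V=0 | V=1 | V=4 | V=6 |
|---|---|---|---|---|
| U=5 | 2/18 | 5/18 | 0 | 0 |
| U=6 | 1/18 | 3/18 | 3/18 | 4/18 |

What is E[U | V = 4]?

6

P(V = 4) = 1/6.
Summing U·P(U=x,V=y) over the conditioning event gives 1.
E[U | V = 4] = (1) / (1/6) = 6.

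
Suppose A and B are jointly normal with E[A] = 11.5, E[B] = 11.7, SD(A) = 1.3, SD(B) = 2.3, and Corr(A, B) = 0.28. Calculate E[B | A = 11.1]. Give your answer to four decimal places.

11.5018

The regression of B on A has slope ρ·σ_B/σ_A and passes through (μ_A, μ_B).
E[B | A=11.1] = 11.7 + (0.28)·(2.3/1.3)·(11.1 − (11.5)) = 11.7 + (0.49538)·(-0.4) = 11.5018.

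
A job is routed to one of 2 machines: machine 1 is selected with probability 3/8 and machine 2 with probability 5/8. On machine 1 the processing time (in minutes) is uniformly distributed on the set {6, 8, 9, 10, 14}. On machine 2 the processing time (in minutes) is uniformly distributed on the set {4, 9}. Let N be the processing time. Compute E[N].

E[N | machine 1] = (6+8+9+10+14)/5 = 47/5.
E[N | machine 2] = (4+9)/2 = 13/2.
By the law of total expectation,
E[N] = (3/8)·(47/5) + (5/8)·(13/2) = 607/80.

607/80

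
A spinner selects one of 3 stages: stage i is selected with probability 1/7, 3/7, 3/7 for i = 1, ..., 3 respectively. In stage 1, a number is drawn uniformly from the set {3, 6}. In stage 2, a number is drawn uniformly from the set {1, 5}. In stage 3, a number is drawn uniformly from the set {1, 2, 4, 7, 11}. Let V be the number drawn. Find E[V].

57/14

E[V | stage 1] = (3+6)/2 = 9/2.
E[V | stage 2] = (1+5)/2 = 3.
E[V | stage 3] = (1+2+4+7+11)/5 = 5.
E[V] = (1/7)·(9/2) + (3/7)·(3) + (3/7)·(5) = 57/14.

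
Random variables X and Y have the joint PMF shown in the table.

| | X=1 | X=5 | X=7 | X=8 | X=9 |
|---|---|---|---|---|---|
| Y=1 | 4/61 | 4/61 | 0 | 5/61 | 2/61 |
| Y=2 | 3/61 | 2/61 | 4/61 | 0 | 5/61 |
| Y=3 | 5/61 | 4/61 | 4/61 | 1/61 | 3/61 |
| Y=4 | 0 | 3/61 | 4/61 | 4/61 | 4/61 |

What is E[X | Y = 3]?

88/17

P(Y = 3) = 17/61.
Σ X·P over the event = 1·(5/61) + 5·(4/61) + 7·(4/61) + 8·(1/61) + 9·(3/61) = 88/61.
E[X | Y = 3] = (88/61) / (17/61) = 88/17.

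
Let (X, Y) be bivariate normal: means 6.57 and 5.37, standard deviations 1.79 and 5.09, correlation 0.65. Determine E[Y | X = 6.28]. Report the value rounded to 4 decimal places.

For a bivariate normal, E[Y | X=x] = μ_Y + ρ·(σ_Y/σ_X)·(x − μ_X).
E[Y | X=6.28] = 5.37 + (0.65)·(5.09/1.79)·(6.28 − (6.57)) = 5.37 + (1.8483)·(-0.29) = 4.8340.

4.8340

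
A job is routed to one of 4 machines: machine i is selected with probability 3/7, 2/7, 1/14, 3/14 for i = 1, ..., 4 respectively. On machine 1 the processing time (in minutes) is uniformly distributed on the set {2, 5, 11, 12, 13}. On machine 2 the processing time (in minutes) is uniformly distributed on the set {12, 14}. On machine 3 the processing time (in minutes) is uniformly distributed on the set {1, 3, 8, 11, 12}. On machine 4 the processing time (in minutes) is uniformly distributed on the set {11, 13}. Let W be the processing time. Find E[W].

E[W | machine 1] = (2+5+11+12+13)/5 = 43/5.
E[W | machine 2] = (12+14)/2 = 13.
E[W | machine 3] = (1+3+8+11+12)/5 = 7.
E[W | machine 4] = (11+13)/2 = 12.
By the law of total expectation,
E[W] = (3/7)·(43/5) + (2/7)·(13) + (1/14)·(7) + (3/14)·(12) = 733/70.

733/70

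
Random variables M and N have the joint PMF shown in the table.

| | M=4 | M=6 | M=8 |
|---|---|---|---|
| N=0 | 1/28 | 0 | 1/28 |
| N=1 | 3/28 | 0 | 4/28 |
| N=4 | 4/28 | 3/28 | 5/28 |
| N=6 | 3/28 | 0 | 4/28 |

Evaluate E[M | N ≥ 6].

P(N ≥ 6) = 1/4.
Summing M·P(M=x,N=y) over the conditioning event gives 11/7.
E[M | N ≥ 6] = (11/7) / (1/4) = 44/7.

44/7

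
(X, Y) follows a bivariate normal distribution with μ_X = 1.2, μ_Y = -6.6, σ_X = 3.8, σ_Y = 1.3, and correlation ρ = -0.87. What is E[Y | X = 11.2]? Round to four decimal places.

The regression of Y on X has slope ρ·σ_Y/σ_X and passes through (μ_X, μ_Y).
E[Y | X=11.2] = -6.6 + (-0.87)·(1.3/3.8)·(11.2 − (1.2)) = -6.6 + (-0.29763)·(10) = -9.5763.

-9.5763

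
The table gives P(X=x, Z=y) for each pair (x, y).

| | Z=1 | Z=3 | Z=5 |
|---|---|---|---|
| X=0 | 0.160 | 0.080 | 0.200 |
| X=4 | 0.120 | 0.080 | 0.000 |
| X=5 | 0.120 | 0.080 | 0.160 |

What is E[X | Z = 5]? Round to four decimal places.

P(Z = 5) = 0.360.
Σ X·P over the event = 0·(0.200) + 5·(0.160) = 0.800.
E[X | Z = 5] = (0.800) / (0.360) = 2.2222.

2.2222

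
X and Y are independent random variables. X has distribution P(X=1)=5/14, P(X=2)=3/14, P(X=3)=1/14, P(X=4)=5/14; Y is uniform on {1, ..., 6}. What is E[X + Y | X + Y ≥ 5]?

214/31

P(X + Y ≥ 5) = 31/42.
Summing (X+Y)·P(x,y) over outcomes with X + Y ≥ 5 gives 107/21.
E[X + Y | X + Y ≥ 5] = (107/21) / (31/42) = 214/31.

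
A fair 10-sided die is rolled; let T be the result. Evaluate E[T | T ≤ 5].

3

Given T ≤ 5, T is equally likely to be any of {1, 2, 3, 4, 5}.
E[T | T ≤ 5] = (1 + 2 + 3 + 4 + 5) / 5 = 3.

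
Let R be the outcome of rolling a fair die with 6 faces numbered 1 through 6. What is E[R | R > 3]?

Given R > 3, R is equally likely to be any of {4, 5, 6}.
E[R | R > 3] = (4 + 5 + 6) / 3 = 5.

5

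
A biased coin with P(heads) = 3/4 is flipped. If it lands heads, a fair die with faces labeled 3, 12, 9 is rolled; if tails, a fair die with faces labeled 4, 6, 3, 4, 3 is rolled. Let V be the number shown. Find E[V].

7

E[V | heads] = (3+12+9)/3 = 8.
E[V | tails] = (4+6+3+4+3)/5 = 4.
By the law of total expectation,
E[V] = (3/4)·(8) + (1/4)·(4) = 7.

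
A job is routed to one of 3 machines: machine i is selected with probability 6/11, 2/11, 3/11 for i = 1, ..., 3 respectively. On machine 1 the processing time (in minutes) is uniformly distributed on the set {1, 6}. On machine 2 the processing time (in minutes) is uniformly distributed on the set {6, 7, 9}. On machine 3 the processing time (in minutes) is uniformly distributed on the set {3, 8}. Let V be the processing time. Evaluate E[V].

E[V | machine 1] = (1+6)/2 = 7/2.
E[V | machine 2] = (6+7+9)/3 = 22/3.
E[V | machine 3] = (3+8)/2 = 11/2.
E[V] = (6/11)·(7/2) + (2/11)·(22/3) + (3/11)·(11/2) = 313/66.

313/66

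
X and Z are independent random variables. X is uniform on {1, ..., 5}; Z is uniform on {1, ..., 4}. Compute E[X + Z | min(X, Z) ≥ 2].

13/2

P(min(X, Z) ≥ 2) = 3/5.
Summing (X+Z)·P(x,y) over outcomes with min(X, Z) ≥ 2 gives 39/10.
E[X + Z | min(X, Z) ≥ 2] = (39/10) / (3/5) = 13/2.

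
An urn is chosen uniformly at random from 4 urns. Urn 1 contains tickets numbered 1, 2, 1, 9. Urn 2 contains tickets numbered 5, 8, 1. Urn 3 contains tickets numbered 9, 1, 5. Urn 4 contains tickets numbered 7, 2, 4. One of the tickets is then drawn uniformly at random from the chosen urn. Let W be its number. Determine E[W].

E[W | urn 1] = (1+2+1+9)/4 = 13/4.
E[W | urn 2] = (5+8+1)/3 = 14/3.
E[W | urn 3] = (9+1+5)/3 = 5.
E[W | urn 4] = (7+2+4)/3 = 13/3.
E[W] = (1/4)·(13/4) + (1/4)·(14/3) + (1/4)·(5) + (1/4)·(13/3) = 69/16.

69/16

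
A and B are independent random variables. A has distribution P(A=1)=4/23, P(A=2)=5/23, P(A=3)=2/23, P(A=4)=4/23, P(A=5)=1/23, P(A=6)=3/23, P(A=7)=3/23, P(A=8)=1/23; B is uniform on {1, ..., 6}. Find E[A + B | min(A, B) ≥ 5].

12

P(min(A, B) ≥ 5) = 8/69.
Summing (A+B)·P(x,y) over outcomes with min(A, B) ≥ 5 gives 32/23.
E[A + B | min(A, B) ≥ 5] = (32/23) / (8/69) = 12.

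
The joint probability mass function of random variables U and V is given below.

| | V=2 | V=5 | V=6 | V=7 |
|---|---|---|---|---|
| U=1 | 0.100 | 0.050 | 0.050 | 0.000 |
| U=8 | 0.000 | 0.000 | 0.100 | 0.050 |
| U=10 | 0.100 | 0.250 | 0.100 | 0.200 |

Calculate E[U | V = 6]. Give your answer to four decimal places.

P(V = 6) = 0.250.
Σ U·P over the event = 1·(0.050) + 8·(0.100) + 10·(0.100) = 1.850.
E[U | V = 6] = (1.850) / (0.250) = 7.4000.

7.4000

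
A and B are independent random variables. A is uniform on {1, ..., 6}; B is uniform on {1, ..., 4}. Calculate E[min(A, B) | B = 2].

Outcomes with B = 2: (1,2), (2,2), (3,2), (4,2), (5,2), (6,2), each with probability 1/24.
E[min(A, B) | B = 2] = (1 + 2 + 2 + 2 + 2 + 2) / 6 = 11/6.

11/6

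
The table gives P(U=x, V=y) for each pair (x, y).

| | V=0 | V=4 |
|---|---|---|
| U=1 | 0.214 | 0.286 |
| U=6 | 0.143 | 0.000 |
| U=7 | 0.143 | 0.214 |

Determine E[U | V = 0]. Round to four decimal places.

P(V = 0) = 0.500.
Σ U·P over the event = 1·(0.214) + 6·(0.143) + 7·(0.143) = 2.073.
E[U | V = 0] = (2.073) / (0.500) = 4.1460.

4.1460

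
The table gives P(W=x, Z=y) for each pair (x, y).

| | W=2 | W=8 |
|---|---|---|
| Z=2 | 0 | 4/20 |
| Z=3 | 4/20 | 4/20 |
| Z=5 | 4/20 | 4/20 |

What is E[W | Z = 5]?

5

P(Z = 5) = 2/5.
Σ W·P over the event = 2·(4/20) + 8·(4/20) = 2.
E[W | Z = 5] = (2) / (2/5) = 5.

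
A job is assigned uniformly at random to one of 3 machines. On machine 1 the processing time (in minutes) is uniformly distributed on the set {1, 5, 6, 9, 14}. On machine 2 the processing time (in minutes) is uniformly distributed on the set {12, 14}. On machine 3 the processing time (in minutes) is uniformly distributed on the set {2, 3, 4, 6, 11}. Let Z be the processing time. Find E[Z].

42/5

E[Z | machine 1] = (1+5+6+9+14)/5 = 7.
E[Z | machine 2] = (12+14)/2 = 13.
E[Z | machine 3] = (2+3+4+6+11)/5 = 26/5.
E[Z] = (1/3)·(7) + (1/3)·(13) + (1/3)·(26/5) = 42/5.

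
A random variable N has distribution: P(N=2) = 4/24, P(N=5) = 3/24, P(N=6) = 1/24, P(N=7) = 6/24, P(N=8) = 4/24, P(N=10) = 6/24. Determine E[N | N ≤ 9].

P(N ≤ 9) = 3/4.
Σ over the event: 2·1/6 + 5·1/8 + 6·1/24 + 7·1/4 + 8·1/6 = 103/24.
E[N | N ≤ 9] = (103/24) / (3/4) = 103/18.

103/18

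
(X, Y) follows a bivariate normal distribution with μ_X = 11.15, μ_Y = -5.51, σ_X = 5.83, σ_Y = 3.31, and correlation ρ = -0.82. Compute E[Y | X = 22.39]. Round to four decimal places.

-10.7429

For a bivariate normal, E[Y | X=x] = μ_Y + ρ·(σ_Y/σ_X)·(x − μ_X).
E[Y | X=22.39] = -5.51 + (-0.82)·(3.31/5.83)·(22.39 − (11.15)) = -5.51 + (-0.46556)·(11.24) = -10.7429.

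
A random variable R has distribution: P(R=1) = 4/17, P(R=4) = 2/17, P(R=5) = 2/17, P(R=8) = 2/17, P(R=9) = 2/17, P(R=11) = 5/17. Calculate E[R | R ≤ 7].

11/4

P(R ≤ 7) = 8/17.
Σ over the event: 1·4/17 + 4·2/17 + 5·2/17 = 22/17.
E[R | R ≤ 7] = (22/17) / (8/17) = 11/4.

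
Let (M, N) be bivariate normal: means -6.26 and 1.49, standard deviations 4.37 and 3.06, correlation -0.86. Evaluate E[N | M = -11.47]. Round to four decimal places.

4.6274

For a bivariate normal, E[N | M=x] = μ_N + ρ·(σ_N/σ_M)·(x − μ_M).
E[N | M=-11.47] = 1.49 + (-0.86)·(3.06/4.37)·(-11.47 − (-6.26)) = 1.49 + (-0.602197)·(-5.21) = 4.6274.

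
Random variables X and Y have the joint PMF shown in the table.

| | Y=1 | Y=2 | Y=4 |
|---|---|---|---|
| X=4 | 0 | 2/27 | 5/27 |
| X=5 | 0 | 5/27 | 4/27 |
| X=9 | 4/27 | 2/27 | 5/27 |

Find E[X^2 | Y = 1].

81

P(Y = 1) = 4/27.
Σ X^2·P over the event = 81·(4/27) = 12.
E[X^2 | Y = 1] = (12) / (4/27) = 81.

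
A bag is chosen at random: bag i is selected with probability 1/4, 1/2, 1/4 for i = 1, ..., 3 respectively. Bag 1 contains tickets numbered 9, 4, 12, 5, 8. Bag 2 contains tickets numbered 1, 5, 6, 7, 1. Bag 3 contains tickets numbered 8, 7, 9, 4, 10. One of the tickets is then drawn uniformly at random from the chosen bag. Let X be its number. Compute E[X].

E[X | bag 1] = (9+4+12+5+8)/5 = 38/5.
E[X | bag 2] = (1+5+6+7+1)/5 = 4.
E[X | bag 3] = (8+7+9+4+10)/5 = 38/5.
E[X] = (1/4)·(38/5) + (1/2)·(4) + (1/4)·(38/5) = 29/5.

29/5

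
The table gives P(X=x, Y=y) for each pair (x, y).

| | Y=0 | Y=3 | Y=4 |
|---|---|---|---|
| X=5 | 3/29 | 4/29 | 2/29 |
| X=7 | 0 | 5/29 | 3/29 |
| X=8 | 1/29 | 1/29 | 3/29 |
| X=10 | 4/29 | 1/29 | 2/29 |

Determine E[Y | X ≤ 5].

20/9

P(X ≤ 5) = 9/29.
Summing Y·P(X=x,Y=y) over the conditioning event gives 20/29.
E[Y | X ≤ 5] = (20/29) / (9/29) = 20/9.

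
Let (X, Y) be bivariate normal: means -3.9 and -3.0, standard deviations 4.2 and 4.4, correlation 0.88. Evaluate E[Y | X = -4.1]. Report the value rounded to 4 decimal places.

-3.1844

For a bivariate normal, E[Y | X=x] = μ_Y + ρ·(σ_Y/σ_X)·(x − μ_X).
E[Y | X=-4.1] = -3.0 + (0.88)·(4.4/4.2)·(-4.1 − (-3.9)) = -3.0 + (0.9219)·(-0.2) = -3.1844.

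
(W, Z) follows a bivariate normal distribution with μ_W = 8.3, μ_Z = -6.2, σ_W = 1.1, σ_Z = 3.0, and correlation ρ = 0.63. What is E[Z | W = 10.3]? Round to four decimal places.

-2.7636

E[Z | W=x] = μ_Z + ρ(σ_Z/σ_W)(x − μ_W) for jointly normal variables.
E[Z | W=10.3] = -6.2 + (0.63)·(3.0/1.1)·(10.3 − (8.3)) = -6.2 + (1.7182)·(2) = -2.7636.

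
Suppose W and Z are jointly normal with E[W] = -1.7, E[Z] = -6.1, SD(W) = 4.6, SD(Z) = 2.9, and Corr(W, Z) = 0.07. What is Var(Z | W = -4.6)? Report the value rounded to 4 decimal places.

For a bivariate normal, Var(Z | W=x) = σ_Z²(1 − ρ²).
Var(Z | W=-4.6) = (2.9)²·(1 − (0.07)²) = 8.41·0.9951 = 8.3688.

8.3688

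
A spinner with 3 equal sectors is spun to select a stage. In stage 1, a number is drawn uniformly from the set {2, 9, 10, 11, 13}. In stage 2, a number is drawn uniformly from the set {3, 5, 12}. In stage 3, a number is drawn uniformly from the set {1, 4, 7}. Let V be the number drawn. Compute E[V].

E[V | stage 1] = (2+9+10+11+13)/5 = 9.
E[V | stage 2] = (3+5+12)/3 = 20/3.
E[V | stage 3] = (1+4+7)/3 = 4.
By the law of total expectation,
E[V] = (1/3)·(9) + (1/3)·(20/3) + (1/3)·(4) = 59/9.

59/9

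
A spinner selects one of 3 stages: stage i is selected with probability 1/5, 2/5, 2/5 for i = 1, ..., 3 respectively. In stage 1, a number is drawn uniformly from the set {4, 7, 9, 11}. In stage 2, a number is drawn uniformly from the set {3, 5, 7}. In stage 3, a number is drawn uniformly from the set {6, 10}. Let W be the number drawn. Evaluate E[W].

27/4

E[W | stage 1] = (4+7+9+11)/4 = 31/4.
E[W | stage 2] = (3+5+7)/3 = 5.
E[W | stage 3] = (6+10)/2 = 8.
E[W] = (1/5)·(31/4) + (2/5)·(5) + (2/5)·(8) = 27/4.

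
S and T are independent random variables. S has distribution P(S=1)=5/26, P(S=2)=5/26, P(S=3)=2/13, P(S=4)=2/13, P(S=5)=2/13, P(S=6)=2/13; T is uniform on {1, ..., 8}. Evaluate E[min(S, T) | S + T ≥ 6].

494/161

P(S + T ≥ 6) = 161/208.
Summing min(S,T)·P(x,y) over outcomes with S + T ≥ 6 gives 19/8.
E[min(S, T) | S + T ≥ 6] = (19/8) / (161/208) = 494/161.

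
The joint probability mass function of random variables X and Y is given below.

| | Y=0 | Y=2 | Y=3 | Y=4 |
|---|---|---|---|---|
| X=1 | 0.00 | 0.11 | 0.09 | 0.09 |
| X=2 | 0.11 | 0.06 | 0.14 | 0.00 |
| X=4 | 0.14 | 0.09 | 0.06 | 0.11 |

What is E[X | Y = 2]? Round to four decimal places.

P(Y = 2) = 0.26.
Σ X·P over the event = 1·(0.11) + 2·(0.06) + 4·(0.09) = 0.59.
E[X | Y = 2] = (0.59) / (0.26) = 2.2692.

2.2692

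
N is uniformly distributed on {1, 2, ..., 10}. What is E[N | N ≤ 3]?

Given N ≤ 3, N is equally likely to be any of {1, 2, 3}.
E[N | N ≤ 3] = (1 + 2 + 3) / 3 = 2.

2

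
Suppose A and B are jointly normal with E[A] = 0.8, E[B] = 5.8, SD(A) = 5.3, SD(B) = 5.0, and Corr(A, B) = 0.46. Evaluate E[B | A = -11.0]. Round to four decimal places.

0.6792

For a bivariate normal, E[B | A=x] = μ_B + ρ·(σ_B/σ_A)·(x − μ_A).
E[B | A=-11.0] = 5.8 + (0.46)·(5.0/5.3)·(-11.0 − (0.8)) = 5.8 + (0.433962)·(-11.8) = 0.6792.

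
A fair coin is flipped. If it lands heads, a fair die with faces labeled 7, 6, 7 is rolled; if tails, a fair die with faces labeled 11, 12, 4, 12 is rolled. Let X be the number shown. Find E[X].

197/24

E[X | heads] = (7+6+7)/3 = 20/3.
E[X | tails] = (11+12+4+12)/4 = 39/4.
By the law of total expectation,
E[X] = (1/2)·(20/3) + (1/2)·(39/4) = 197/24.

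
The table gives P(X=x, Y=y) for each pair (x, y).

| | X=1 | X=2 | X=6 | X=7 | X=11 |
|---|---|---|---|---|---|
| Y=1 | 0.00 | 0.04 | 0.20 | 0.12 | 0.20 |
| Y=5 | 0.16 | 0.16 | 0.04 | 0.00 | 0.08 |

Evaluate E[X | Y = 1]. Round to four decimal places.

P(Y = 1) = 0.56.
Summing X·P(X=x,Y=y) over the conditioning event gives 4.32.
E[X | Y = 1] = (4.32) / (0.56) = 7.7143.

7.7143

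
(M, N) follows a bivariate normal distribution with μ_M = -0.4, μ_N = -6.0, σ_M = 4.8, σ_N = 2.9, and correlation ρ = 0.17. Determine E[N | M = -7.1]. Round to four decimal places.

The regression of N on M has slope ρ·σ_N/σ_M and passes through (μ_M, μ_N).
E[N | M=-7.1] = -6.0 + (0.17)·(2.9/4.8)·(-7.1 − (-0.4)) = -6.0 + (0.102708)·(-6.7) = -6.6881.

-6.6881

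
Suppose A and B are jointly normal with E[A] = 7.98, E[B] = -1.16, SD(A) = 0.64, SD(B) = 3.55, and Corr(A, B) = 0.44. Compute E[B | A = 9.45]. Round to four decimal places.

For a bivariate normal, E[B | A=x] = μ_B + ρ·(σ_B/σ_A)·(x − μ_A).
E[B | A=9.45] = -1.16 + (0.44)·(3.55/0.64)·(9.45 − (7.98)) = -1.16 + (2.4406)·(1.47) = 2.4277.

2.4277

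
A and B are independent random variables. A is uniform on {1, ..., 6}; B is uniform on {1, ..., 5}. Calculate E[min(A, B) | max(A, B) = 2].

4/3

Outcomes with max(A, B) = 2: (1,2), (2,1), (2,2), each with probability 1/30.
E[min(A, B) | max(A, B) = 2] = (1 + 1 + 2) / 3 = 4/3.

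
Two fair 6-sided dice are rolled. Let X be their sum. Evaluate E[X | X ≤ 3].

8/3

P(X ≤ 3) = 1/12.
Σ over the event: 2·1/36 + 3·1/18 = 2/9.
E[X | X ≤ 3] = (2/9) / (1/12) = 8/3.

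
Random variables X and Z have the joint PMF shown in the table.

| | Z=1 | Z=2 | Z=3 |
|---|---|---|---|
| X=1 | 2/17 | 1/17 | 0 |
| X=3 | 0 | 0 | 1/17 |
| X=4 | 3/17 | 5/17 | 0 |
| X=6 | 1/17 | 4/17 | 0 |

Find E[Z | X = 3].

P(X = 3) = 1/17.
Σ Z·P over the event = 3·(1/17) = 3/17.
E[Z | X = 3] = (3/17) / (1/17) = 3.

3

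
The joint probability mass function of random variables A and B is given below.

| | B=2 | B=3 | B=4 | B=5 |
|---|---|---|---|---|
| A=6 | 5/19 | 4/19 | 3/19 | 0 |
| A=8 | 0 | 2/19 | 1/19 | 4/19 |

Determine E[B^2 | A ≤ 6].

P(A ≤ 6) = 12/19.
Summing B^2·P(A=x,B=y) over the conditioning event gives 104/19.
E[B^2 | A ≤ 6] = (104/19) / (12/19) = 26/3.

26/3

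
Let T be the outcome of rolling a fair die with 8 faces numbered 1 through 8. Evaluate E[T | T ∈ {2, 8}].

5

P(T ∈ {2, 8}) = 1/4.
Σ over the event: 2·1/8 + 8·1/8 = 5/4.
E[T | T ∈ {2, 8}] = (5/4) / (1/4) = 5.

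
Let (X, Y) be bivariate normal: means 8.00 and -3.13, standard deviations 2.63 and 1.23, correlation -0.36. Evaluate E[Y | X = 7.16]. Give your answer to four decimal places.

E[Y | X=x] = μ_Y + ρ(σ_Y/σ_X)(x − μ_X) for jointly normal variables.
E[Y | X=7.16] = -3.13 + (-0.36)·(1.23/2.63)·(7.16 − (8.00)) = -3.13 + (-0.16837)·(-0.84) = -2.9886.

-2.9886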